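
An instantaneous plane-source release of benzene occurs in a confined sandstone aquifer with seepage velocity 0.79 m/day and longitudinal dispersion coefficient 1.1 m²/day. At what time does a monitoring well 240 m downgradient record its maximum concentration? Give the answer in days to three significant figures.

For the 1D instantaneous-source solution, setting ∂C/∂t = 0 at fixed x gives v²t² + 2Dt − x² = 0, so t = (√(D² + v²x²) − D)/v².
√(D² + v²x²) = √(1.1² + 0.79² × 240²) = 189.6; v² = 0.6241.
t = (189.6 − 1.1)/0.6241 = 302 days (vs. the pure-advection estimate x/v = 304 d).

302 days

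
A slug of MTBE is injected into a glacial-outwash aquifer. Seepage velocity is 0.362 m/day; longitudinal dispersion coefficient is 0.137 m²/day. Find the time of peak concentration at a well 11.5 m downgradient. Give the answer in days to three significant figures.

30.7 days

For the 1D instantaneous-source solution, setting ∂C/∂t = 0 at fixed x gives v²t² + 2Dt − x² = 0, so t = (√(D² + v²x²) − D)/v².
√(D² + v²x²) = √(0.137² + 0.362² × 11.5²) = 4.165; v² = 0.131044.
t = (4.165 − 0.137)/0.131044 = 30.7 days (vs. the pure-advection estimate x/v = 31.8 d).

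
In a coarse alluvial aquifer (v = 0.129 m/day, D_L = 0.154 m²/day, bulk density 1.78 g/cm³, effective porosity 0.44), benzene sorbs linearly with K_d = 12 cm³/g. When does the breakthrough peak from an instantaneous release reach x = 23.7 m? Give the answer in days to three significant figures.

8660 days

Retardation factor R = 1 + ρ_b·K_d/n = 1 + 1.78 × 12/0.44 = 49.55.
Sorption retards both mechanisms: v_R = v/R = 0.002603 m/day, D_R = D/R = 0.003108 m²/day.
Peak time from v_R²t² + 2D_R t − x² = 0: t = (√(D_R² + v_R²x²) − D_R)/v_R².
√(D_R² + v_R²x²) = √(0.003108² + 0.002603² × 23.7²) = 0.06177; v_R² = 6.776e-06.
t = (0.06177 − 0.003108)/6.776e-06 = 8660 days.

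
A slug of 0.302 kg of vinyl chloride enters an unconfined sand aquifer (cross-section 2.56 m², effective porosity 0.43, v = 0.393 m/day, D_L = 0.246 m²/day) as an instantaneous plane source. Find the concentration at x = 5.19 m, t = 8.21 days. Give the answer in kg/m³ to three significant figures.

For an instantaneous plane source, C(x,t) = M/(n_e·A·√(4πDt)) · exp(−(x−vt)²/(4Dt)), with n_e·A the pore (flow) area.
Plume center vt = 0.393 × 8.21 = 3.22653 m, so the well at 5.19 m is 1.96347 m downgradient of the peak.
√(4πDt) = 5.038 m, giving peak height M/(n_e·A·√(4πDt)) = 0.302/(0.43 × 2.56 × 5.038) = 0.05446 kg/m³.
(x−vt)²/(4Dt) = (1.96347)²/(4 × 0.246 × 8.21) = 0.4772; exp(−0.4772) = 0.6205.
C = 0.05446 × 0.6205 = 0.0338 kg/m³.

0.0338 kg/m³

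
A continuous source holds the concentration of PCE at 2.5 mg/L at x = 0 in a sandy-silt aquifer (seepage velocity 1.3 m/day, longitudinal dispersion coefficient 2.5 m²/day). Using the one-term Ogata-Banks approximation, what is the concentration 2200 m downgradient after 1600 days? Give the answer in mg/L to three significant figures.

For a continuous step input, C/C₀ ≈ ½·erfc((x−vt)/(2√(Dt))).
vt = 1.3 × 1600 = 2080 m and 2√(Dt) = 2√(2.5 × 1600) = 126.5 m.
Argument (x−vt)/(2√(Dt)) = (2200 − 2080)/126.5 = 0.9486; ½·erfc(0.9486) = 0.08988.
C = 2.5 × 0.08988 = 0.225 mg/L.

0.225 mg/L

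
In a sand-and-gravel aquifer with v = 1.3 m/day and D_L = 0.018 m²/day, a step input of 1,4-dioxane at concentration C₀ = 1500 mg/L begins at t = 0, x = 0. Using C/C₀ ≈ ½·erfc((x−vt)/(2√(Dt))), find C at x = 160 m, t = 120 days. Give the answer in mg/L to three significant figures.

40.7 mg/L

For a continuous step input, C/C₀ ≈ ½·erfc((x−vt)/(2√(Dt))).
vt = 1.3 × 120 = 156 m and 2√(Dt) = 2√(0.018 × 120) = 2.939 m.
Argument (x−vt)/(2√(Dt)) = (160 − 156)/2.939 = 1.361; ½·erfc(1.361) = 0.02713.
C = 1500 × 0.02713 = 40.7 mg/L.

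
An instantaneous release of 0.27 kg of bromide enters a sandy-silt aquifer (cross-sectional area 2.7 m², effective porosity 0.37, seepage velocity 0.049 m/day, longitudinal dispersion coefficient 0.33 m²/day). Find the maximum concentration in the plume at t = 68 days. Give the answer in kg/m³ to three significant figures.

0.0161 kg/m³

The peak of an instantaneous 1D plume sits at x = vt; there the Gaussian factor is 1 and C_max = M/(n_e·A·√(4πDt)), where n_e·A is the pore area the mass is dissolved in.
√(4πDt) = √(4π × 0.33 × 68) = 16.79 m, so C_max = 0.27/(0.37 × 2.7 × 16.79) = 0.0161 kg/m³.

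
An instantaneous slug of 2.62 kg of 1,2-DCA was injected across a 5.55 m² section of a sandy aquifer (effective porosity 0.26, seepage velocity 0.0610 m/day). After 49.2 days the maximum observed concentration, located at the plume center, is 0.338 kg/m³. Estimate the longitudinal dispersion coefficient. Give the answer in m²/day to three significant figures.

0.0467 m²/day

At the plume center C_max = M/(n_e·A·√(4πDt)), so D = M²/(4πt·(n_e·A·C_max)²).
n_e·A·C_max = 0.26 × 5.55 × 0.338 = 0.4877 kg/m.
D = 2.62²/(4π × 49.2 × 0.4877²) = 0.0467 m²/day.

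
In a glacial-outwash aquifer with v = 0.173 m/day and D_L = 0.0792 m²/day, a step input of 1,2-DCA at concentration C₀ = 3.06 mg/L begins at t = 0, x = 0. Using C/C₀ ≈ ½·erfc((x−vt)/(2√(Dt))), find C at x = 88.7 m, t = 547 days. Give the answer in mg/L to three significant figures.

For a continuous step input, C/C₀ ≈ ½·erfc((x−vt)/(2√(Dt))).
vt = 0.173 × 547 = 94.631 m and 2√(Dt) = 2√(0.0792 × 547) = 13.16 m.
Argument (x−vt)/(2√(Dt)) = (88.7 − 94.631)/13.16 = -0.4507; ½·erfc(-0.4507) = 0.7381.
C = 3.06 × 0.7381 = 2.26 mg/L.

2.26 mg/L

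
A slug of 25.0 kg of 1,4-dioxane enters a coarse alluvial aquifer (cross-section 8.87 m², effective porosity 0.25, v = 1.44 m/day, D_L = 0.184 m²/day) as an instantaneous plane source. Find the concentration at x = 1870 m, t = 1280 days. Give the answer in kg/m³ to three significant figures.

For an instantaneous plane source, C(x,t) = M/(n_e·A·√(4πDt)) · exp(−(x−vt)²/(4Dt)), with n_e·A the pore (flow) area.
Plume center vt = 1.44 × 1280 = 1843.2 m, so the well at 1870 m is 26.8 m downgradient of the peak.
√(4πDt) = 54.40 m, giving peak height M/(n_e·A·√(4πDt)) = 25.0/(0.25 × 8.87 × 54.40) = 0.2072 kg/m³.
(x−vt)²/(4Dt) = (26.8)²/(4 × 0.184 × 1280) = 0.7624; exp(−0.7624) = 0.4665.
C = 0.2072 × 0.4665 = 0.0967 kg/m³.

0.0967 kg/m³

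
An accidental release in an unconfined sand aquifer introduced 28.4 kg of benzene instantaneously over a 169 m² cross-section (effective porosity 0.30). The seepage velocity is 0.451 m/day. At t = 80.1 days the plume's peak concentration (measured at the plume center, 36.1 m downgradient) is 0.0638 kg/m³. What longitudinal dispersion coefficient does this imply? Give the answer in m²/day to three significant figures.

0.0766 m²/day

At the plume center C_max = M/(n_e·A·√(4πDt)), so D = M²/(4πt·(n_e·A·C_max)²).
n_e·A·C_max = 0.30 × 169 × 0.0638 = 3.235 kg/m.
D = 28.4²/(4π × 80.1 × 3.235²) = 0.0766 m²/day.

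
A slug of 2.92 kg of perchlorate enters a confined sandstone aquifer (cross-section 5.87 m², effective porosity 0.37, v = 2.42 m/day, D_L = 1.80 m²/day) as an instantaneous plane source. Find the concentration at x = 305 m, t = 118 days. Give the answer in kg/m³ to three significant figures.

For an instantaneous plane source, C(x,t) = M/(n_e·A·√(4πDt)) · exp(−(x−vt)²/(4Dt)), with n_e·A the pore (flow) area.
Plume center vt = 2.42 × 118 = 285.56 m, so the well at 305 m is 19.44 m downgradient of the peak.
√(4πDt) = 51.66 m, giving peak height M/(n_e·A·√(4πDt)) = 2.92/(0.37 × 5.87 × 51.66) = 0.02602 kg/m³.
(x−vt)²/(4Dt) = (19.44)²/(4 × 1.80 × 118) = 0.4448; exp(−0.4448) = 0.6410.
C = 0.02602 × 0.6410 = 0.0167 kg/m³.

0.0167 kg/m³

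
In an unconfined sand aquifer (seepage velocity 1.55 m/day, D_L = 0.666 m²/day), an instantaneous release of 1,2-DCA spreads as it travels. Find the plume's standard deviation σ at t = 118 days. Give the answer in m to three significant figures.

12.5 m

Dispersive spreading gives a Gaussian with σ² = 2Dt; advection only shifts the center.
σ = √(2 × 0.666 × 118) = 12.5 m.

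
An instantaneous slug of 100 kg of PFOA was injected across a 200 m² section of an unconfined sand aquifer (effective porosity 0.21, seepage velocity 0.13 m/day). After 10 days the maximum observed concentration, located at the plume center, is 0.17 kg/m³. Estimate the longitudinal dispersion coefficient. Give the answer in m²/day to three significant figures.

1.56 m²/day

At the plume center C_max = M/(n_e·A·√(4πDt)), so D = M²/(4πt·(n_e·A·C_max)²).
n_e·A·C_max = 0.21 × 200 × 0.17 = 7.140 kg/m.
D = 100²/(4π × 10 × 7.140²) = 1.56 m²/day.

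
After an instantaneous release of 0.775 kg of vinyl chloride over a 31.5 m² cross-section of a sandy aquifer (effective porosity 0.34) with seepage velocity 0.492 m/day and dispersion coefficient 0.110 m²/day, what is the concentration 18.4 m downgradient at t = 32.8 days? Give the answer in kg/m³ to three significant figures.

For an instantaneous plane source, C(x,t) = M/(n_e·A·√(4πDt)) · exp(−(x−vt)²/(4Dt)), with n_e·A the pore (flow) area.
Plume center vt = 0.492 × 32.8 = 16.1376 m, so the well at 18.4 m is 2.2624 m downgradient of the peak.
√(4πDt) = 6.733 m, giving peak height M/(n_e·A·√(4πDt)) = 0.775/(0.34 × 31.5 × 6.733) = 0.01075 kg/m³.
(x−vt)²/(4Dt) = (2.2624)²/(4 × 0.110 × 32.8) = 0.3547; exp(−0.3547) = 0.7014.
C = 0.01075 × 0.7014 = 0.00754 kg/m³.

0.00754 kg/m³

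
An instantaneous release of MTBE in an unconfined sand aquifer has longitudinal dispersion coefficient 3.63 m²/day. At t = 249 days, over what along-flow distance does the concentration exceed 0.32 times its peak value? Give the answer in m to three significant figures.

The plume is Gaussian with σ = √(2Dt) = √(2 × 3.63 × 249) = 42.52 m.
C/C_peak = exp(−Δx²/(2σ²)) = 0.32 ⇒ Δx = σ·√(−2 ln 0.32) = 42.52 × 1.510 = 64.21 m.
Width = 2Δx = 128 m.

128 m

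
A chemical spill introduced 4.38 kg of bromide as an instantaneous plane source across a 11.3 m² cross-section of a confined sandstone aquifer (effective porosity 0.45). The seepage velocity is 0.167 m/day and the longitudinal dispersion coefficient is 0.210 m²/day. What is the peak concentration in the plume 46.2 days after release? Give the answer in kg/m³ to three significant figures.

The peak of an instantaneous 1D plume sits at x = vt; there the Gaussian factor is 1 and C_max = M/(n_e·A·√(4πDt)), where n_e·A is the pore area the mass is dissolved in.
√(4πDt) = √(4π × 0.210 × 46.2) = 11.04 m, so C_max = 4.38/(0.45 × 11.3 × 11.04) = 0.0780 kg/m³.

0.0780 kg/m³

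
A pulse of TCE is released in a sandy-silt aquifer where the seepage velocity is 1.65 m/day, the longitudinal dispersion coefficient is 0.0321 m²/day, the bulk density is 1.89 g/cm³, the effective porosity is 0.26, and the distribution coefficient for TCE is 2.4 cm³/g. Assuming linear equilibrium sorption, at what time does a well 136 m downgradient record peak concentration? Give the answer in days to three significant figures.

1520 days

Retardation factor R = 1 + ρ_b·K_d/n = 1 + 1.89 × 2.4/0.26 = 18.45.
Sorption retards both mechanisms: v_R = v/R = 0.08943 m/day, D_R = D/R = 0.001740 m²/day.
Peak time from v_R²t² + 2D_R t − x² = 0: t = (√(D_R² + v_R²x²) − D_R)/v_R².
√(D_R² + v_R²x²) = √(0.001740² + 0.08943² × 136²) = 12.16; v_R² = 0.007998.
t = (12.16 − 0.001740)/0.007998 = 1520 days.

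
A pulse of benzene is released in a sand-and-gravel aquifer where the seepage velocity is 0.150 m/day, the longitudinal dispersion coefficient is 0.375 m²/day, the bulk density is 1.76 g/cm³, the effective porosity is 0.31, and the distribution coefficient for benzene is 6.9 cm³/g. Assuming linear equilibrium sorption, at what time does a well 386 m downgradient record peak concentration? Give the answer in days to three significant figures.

103000 days

Retardation factor R = 1 + ρ_b·K_d/n = 1 + 1.76 × 6.9/0.31 = 40.17.
Sorption retards both mechanisms: v_R = v/R = 0.003734 m/day, D_R = D/R = 0.009335 m²/day.
Peak time from v_R²t² + 2D_R t − x² = 0: t = (√(D_R² + v_R²x²) − D_R)/v_R².
√(D_R² + v_R²x²) = √(0.009335² + 0.003734² × 386²) = 1.441; v_R² = 1.394e-05.
t = (1.441 − 0.009335)/1.394e-05 = 103000 days.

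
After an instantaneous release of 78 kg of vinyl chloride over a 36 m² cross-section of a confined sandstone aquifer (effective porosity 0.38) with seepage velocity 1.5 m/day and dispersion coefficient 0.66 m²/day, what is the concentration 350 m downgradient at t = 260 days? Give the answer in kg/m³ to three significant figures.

0.0119 kg/m³

For an instantaneous plane source, C(x,t) = M/(n_e·A·√(4πDt)) · exp(−(x−vt)²/(4Dt)), with n_e·A the pore (flow) area.
Plume center vt = 1.5 × 260 = 390 m, so the well at 350 m is 40 m upgradient of the peak.
√(4πDt) = 46.44 m, giving peak height M/(n_e·A·√(4πDt)) = 78/(0.38 × 36 × 46.44) = 0.1228 kg/m³.
(x−vt)²/(4Dt) = (-40)²/(4 × 0.66 × 260) = 2.331; exp(−2.331) = 0.09720.
C = 0.1228 × 0.09720 = 0.0119 kg/m³.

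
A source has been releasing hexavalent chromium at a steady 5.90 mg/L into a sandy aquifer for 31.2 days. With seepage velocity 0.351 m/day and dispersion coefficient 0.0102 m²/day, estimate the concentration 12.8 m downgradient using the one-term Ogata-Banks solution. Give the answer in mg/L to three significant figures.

0.0604 mg/L

For a continuous step input, C/C₀ ≈ ½·erfc((x−vt)/(2√(Dt))).
vt = 0.351 × 31.2 = 10.9512 m and 2√(Dt) = 2√(0.0102 × 31.2) = 1.128 m.
Argument (x−vt)/(2√(Dt)) = (12.8 − 10.9512)/1.128 = 1.639; ½·erfc(1.639) = 0.01023.
C = 5.90 × 0.01023 = 0.0604 mg/L.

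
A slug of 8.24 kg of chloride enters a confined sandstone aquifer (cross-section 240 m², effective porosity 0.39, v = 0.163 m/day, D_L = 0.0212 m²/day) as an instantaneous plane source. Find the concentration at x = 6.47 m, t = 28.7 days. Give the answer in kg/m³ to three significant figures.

For an instantaneous plane source, C(x,t) = M/(n_e·A·√(4πDt)) · exp(−(x−vt)²/(4Dt)), with n_e·A the pore (flow) area.
Plume center vt = 0.163 × 28.7 = 4.6781 m, so the well at 6.47 m is 1.7919 m downgradient of the peak.
√(4πDt) = 2.765 m, giving peak height M/(n_e·A·√(4πDt)) = 8.24/(0.39 × 240 × 2.765) = 0.03184 kg/m³.
(x−vt)²/(4Dt) = (1.7919)²/(4 × 0.0212 × 28.7) = 1.319; exp(−1.319) = 0.2674.
C = 0.03184 × 0.2674 = 0.00851 kg/m³.

0.00851 kg/m³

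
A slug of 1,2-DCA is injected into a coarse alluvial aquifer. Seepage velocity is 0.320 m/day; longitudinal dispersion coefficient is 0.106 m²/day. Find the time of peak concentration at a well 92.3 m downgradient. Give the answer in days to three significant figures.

287 days

For the 1D instantaneous-source solution, setting ∂C/∂t = 0 at fixed x gives v²t² + 2Dt − x² = 0, so t = (√(D² + v²x²) − D)/v².
√(D² + v²x²) = √(0.106² + 0.320² × 92.3²) = 29.54; v² = 0.1024.
t = (29.54 − 0.106)/0.1024 = 287 days (vs. the pure-advection estimate x/v = 288 d).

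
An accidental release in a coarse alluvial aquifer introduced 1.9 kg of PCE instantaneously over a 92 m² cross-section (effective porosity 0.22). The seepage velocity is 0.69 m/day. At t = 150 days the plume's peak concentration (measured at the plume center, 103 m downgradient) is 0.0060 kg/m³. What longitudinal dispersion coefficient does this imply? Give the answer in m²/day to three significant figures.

At the plume center C_max = M/(n_e·A·√(4πDt)), so D = M²/(4πt·(n_e·A·C_max)²).
n_e·A·C_max = 0.22 × 92 × 0.0060 = 0.1214 kg/m.
D = 1.9²/(4π × 150 × 0.1214²) = 0.130 m²/day.

0.130 m²/day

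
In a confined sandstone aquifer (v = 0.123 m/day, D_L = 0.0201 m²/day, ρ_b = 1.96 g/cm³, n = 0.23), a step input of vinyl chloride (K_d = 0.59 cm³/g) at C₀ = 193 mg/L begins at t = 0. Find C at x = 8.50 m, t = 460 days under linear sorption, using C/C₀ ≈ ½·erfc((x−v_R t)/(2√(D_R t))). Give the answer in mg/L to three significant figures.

Retardation factor R = 1 + ρ_b·K_d/n = 1 + 1.96 × 0.59/0.23 = 6.028.
Sorption retards both mechanisms: v_R = v/R = 0.02040 m/day, D_R = D/R = 0.003334 m²/day.
v_R·t = 0.02040 × 460 = 9.384 m; 2√(D_R t) = 2.477 m; argument = (8.50 − 9.384)/2.477 = -0.3569.
C = C₀ × ½·erfc(-0.3569) = 193 × 0.6931 = 134 mg/L.

134 mg/L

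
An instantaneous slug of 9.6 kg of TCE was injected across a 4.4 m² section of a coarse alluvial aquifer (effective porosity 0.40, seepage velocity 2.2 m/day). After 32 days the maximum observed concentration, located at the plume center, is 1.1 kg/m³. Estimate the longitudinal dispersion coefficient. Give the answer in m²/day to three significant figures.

0.0611 m²/day

At the plume center C_max = M/(n_e·A·√(4πDt)), so D = M²/(4πt·(n_e·A·C_max)²).
n_e·A·C_max = 0.40 × 4.4 × 1.1 = 1.936 kg/m.
D = 9.6²/(4π × 32 × 1.936²) = 0.0611 m²/day.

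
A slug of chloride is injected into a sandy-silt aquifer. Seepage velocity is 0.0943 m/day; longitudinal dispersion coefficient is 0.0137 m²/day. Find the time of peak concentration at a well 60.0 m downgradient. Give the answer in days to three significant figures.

For the 1D instantaneous-source solution, setting ∂C/∂t = 0 at fixed x gives v²t² + 2Dt − x² = 0, so t = (√(D² + v²x²) − D)/v².
√(D² + v²x²) = √(0.0137² + 0.0943² × 60.0²) = 5.658; v² = 0.00889249.
t = (5.658 − 0.0137)/0.00889249 = 635 days (vs. the pure-advection estimate x/v = 636 d).

635 days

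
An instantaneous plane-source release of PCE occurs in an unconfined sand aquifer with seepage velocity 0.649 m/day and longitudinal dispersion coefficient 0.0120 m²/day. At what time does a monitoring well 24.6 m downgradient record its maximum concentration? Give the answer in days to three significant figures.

For the 1D instantaneous-source solution, setting ∂C/∂t = 0 at fixed x gives v²t² + 2Dt − x² = 0, so t = (√(D² + v²x²) − D)/v².
√(D² + v²x²) = √(0.0120² + 0.649² × 24.6²) = 15.97; v² = 0.421201.
t = (15.97 − 0.0120)/0.421201 = 37.9 days (vs. the pure-advection estimate x/v = 37.9 d).

37.9 days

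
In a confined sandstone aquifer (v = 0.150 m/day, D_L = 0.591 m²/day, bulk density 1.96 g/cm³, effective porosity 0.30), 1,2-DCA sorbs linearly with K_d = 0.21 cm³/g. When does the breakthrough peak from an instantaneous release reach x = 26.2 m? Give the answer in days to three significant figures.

Retardation factor R = 1 + ρ_b·K_d/n = 1 + 1.96 × 0.21/0.30 = 2.372.
Sorption retards both mechanisms: v_R = v/R = 0.06324 m/day, D_R = D/R = 0.2492 m²/day.
Peak time from v_R²t² + 2D_R t − x² = 0: t = (√(D_R² + v_R²x²) − D_R)/v_R².
√(D_R² + v_R²x²) = √(0.2492² + 0.06324² × 26.2²) = 1.676; v_R² = 0.003999.
t = (1.676 − 0.2492)/0.003999 = 357 days.

357 days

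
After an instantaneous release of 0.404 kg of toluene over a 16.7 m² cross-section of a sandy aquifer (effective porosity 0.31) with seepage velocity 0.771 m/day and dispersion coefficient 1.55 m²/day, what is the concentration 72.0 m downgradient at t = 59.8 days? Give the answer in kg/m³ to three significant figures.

0.000375 kg/m³

For an instantaneous plane source, C(x,t) = M/(n_e·A·√(4πDt)) · exp(−(x−vt)²/(4Dt)), with n_e·A the pore (flow) area.
Plume center vt = 0.771 × 59.8 = 46.1058 m, so the well at 72.0 m is 25.8942 m downgradient of the peak.
√(4πDt) = 34.13 m, giving peak height M/(n_e·A·√(4πDt)) = 0.404/(0.31 × 16.7 × 34.13) = 0.002286 kg/m³.
(x−vt)²/(4Dt) = (25.8942)²/(4 × 1.55 × 59.8) = 1.808; exp(−1.808) = 0.1640.
C = 0.002286 × 0.1640 = 0.000375 kg/m³.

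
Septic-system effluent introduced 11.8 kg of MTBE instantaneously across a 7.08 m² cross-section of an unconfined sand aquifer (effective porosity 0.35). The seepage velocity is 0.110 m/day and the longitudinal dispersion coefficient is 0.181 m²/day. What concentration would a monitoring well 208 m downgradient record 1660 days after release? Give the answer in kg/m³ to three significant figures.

0.0453 kg/m³

For an instantaneous plane source, C(x,t) = M/(n_e·A·√(4πDt)) · exp(−(x−vt)²/(4Dt)), with n_e·A the pore (flow) area.
Plume center vt = 0.110 × 1660 = 182.6 m, so the well at 208 m is 25.4 m downgradient of the peak.
√(4πDt) = 61.45 m, giving peak height M/(n_e·A·√(4πDt)) = 11.8/(0.35 × 7.08 × 61.45) = 0.07749 kg/m³.
(x−vt)²/(4Dt) = (25.4)²/(4 × 0.181 × 1660) = 0.5368; exp(−0.5368) = 0.5846.
C = 0.07749 × 0.5846 = 0.0453 kg/m³.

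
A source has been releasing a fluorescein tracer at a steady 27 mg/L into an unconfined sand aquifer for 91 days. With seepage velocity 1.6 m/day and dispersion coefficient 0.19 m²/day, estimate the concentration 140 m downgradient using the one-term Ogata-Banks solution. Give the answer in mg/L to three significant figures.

For a continuous step input, C/C₀ ≈ ½·erfc((x−vt)/(2√(Dt))).
vt = 1.6 × 91 = 145.6 m and 2√(Dt) = 2√(0.19 × 91) = 8.316 m.
Argument (x−vt)/(2√(Dt)) = (140 − 145.6)/8.316 = -0.6734; ½·erfc(-0.6734) = 0.8295.
C = 27 × 0.8295 = 22.4 mg/L.

22.4 mg/L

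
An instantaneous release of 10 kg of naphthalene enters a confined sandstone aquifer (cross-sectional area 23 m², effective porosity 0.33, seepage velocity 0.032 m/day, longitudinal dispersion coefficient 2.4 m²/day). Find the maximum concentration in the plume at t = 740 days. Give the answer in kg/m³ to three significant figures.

The peak of an instantaneous 1D plume sits at x = vt; there the Gaussian factor is 1 and C_max = M/(n_e·A·√(4πDt)), where n_e·A is the pore area the mass is dissolved in.
√(4πDt) = √(4π × 2.4 × 740) = 149.4 m, so C_max = 10/(0.33 × 23 × 149.4) = 0.00882 kg/m³.

0.00882 kg/m³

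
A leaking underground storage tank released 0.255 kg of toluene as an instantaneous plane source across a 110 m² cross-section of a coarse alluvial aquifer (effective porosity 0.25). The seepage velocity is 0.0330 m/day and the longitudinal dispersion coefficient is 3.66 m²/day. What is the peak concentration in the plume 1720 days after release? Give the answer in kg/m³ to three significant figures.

3.30e-05 kg/m³

The peak of an instantaneous 1D plume sits at x = vt; there the Gaussian factor is 1 and C_max = M/(n_e·A·√(4πDt)), where n_e·A is the pore area the mass is dissolved in.
√(4πDt) = √(4π × 3.66 × 1720) = 281.3 m, so C_max = 0.255/(0.25 × 110 × 281.3) = 3.30e-05 kg/m³.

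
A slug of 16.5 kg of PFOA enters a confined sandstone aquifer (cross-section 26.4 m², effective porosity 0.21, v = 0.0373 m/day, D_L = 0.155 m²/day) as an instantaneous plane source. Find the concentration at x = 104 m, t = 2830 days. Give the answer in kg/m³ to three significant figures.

For an instantaneous plane source, C(x,t) = M/(n_e·A·√(4πDt)) · exp(−(x−vt)²/(4Dt)), with n_e·A the pore (flow) area.
Plume center vt = 0.0373 × 2830 = 105.559 m, so the well at 104 m is 1.559 m upgradient of the peak.
√(4πDt) = 74.24 m, giving peak height M/(n_e·A·√(4πDt)) = 16.5/(0.21 × 26.4 × 74.24) = 0.04009 kg/m³.
(x−vt)²/(4Dt) = (-1.559)²/(4 × 0.155 × 2830) = 0.001385; exp(−0.001385) = 0.9986.
C = 0.04009 × 0.9986 = 0.0400 kg/m³.

0.0400 kg/m³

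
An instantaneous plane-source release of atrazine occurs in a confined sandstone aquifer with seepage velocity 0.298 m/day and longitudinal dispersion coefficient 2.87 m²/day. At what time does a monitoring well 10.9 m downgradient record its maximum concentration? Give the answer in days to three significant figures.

16.5 days

For the 1D instantaneous-source solution, setting ∂C/∂t = 0 at fixed x gives v²t² + 2Dt − x² = 0, so t = (√(D² + v²x²) − D)/v².
√(D² + v²x²) = √(2.87² + 0.298² × 10.9²) = 4.334; v² = 0.088804.
t = (4.334 − 2.87)/0.088804 = 16.5 days (vs. the pure-advection estimate x/v = 36.6 d).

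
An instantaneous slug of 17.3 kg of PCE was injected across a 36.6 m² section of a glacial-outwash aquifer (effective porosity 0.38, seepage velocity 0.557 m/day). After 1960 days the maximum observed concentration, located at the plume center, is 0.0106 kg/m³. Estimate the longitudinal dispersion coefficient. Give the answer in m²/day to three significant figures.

At the plume center C_max = M/(n_e·A·√(4πDt)), so D = M²/(4πt·(n_e·A·C_max)²).
n_e·A·C_max = 0.38 × 36.6 × 0.0106 = 0.1474 kg/m.
D = 17.3²/(4π × 1960 × 0.1474²) = 0.559 m²/day.

0.559 m²/day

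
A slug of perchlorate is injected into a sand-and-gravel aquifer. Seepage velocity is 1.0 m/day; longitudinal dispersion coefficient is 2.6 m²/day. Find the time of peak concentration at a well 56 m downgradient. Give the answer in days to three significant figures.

53.5 days

For the 1D instantaneous-source solution, setting ∂C/∂t = 0 at fixed x gives v²t² + 2Dt − x² = 0, so t = (√(D² + v²x²) − D)/v².
√(D² + v²x²) = √(2.6² + 1.0² × 56²) = 56.06; v² = 1.
t = (56.06 − 2.6)/1 = 53.5 days (vs. the pure-advection estimate x/v = 56.0 d).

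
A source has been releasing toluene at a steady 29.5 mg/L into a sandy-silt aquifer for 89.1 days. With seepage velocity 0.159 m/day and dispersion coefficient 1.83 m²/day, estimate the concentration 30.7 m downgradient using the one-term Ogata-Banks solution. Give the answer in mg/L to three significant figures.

For a continuous step input, C/C₀ ≈ ½·erfc((x−vt)/(2√(Dt))).
vt = 0.159 × 89.1 = 14.1669 m and 2√(Dt) = 2√(1.83 × 89.1) = 25.54 m.
Argument (x−vt)/(2√(Dt)) = (30.7 − 14.1669)/25.54 = 0.6473; ½·erfc(0.6473) = 0.1800.
C = 29.5 × 0.1800 = 5.31 mg/L.

5.31 mg/L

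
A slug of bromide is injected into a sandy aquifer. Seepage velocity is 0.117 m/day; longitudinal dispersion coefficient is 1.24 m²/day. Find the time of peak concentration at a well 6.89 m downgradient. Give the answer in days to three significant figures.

For the 1D instantaneous-source solution, setting ∂C/∂t = 0 at fixed x gives v²t² + 2Dt − x² = 0, so t = (√(D² + v²x²) − D)/v².
√(D² + v²x²) = √(1.24² + 0.117² × 6.89²) = 1.479; v² = 0.013689.
t = (1.479 − 1.24)/0.013689 = 17.5 days (vs. the pure-advection estimate x/v = 58.9 d).

17.5 days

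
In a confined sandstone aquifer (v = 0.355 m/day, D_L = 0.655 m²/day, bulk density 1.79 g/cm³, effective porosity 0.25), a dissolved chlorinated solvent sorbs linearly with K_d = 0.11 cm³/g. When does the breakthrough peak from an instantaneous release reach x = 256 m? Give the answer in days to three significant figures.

1280 days

Retardation factor R = 1 + ρ_b·K_d/n = 1 + 1.79 × 0.11/0.25 = 1.788.
Sorption retards both mechanisms: v_R = v/R = 0.1985 m/day, D_R = D/R = 0.3663 m²/day.
Peak time from v_R²t² + 2D_R t − x² = 0: t = (√(D_R² + v_R²x²) − D_R)/v_R².
√(D_R² + v_R²x²) = √(0.3663² + 0.1985² × 256²) = 50.82; v_R² = 0.03940.
t = (50.82 − 0.3663)/0.03940 = 1280 days.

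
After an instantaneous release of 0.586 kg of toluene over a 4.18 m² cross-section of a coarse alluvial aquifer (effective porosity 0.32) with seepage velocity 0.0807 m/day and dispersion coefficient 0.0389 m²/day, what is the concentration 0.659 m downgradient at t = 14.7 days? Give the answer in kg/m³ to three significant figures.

0.145 kg/m³

For an instantaneous plane source, C(x,t) = M/(n_e·A·√(4πDt)) · exp(−(x−vt)²/(4Dt)), with n_e·A the pore (flow) area.
Plume center vt = 0.0807 × 14.7 = 1.18629 m, so the well at 0.659 m is 0.52729 m upgradient of the peak.
√(4πDt) = 2.681 m, giving peak height M/(n_e·A·√(4πDt)) = 0.586/(0.32 × 4.18 × 2.681) = 0.1634 kg/m³.
(x−vt)²/(4Dt) = (-0.52729)²/(4 × 0.0389 × 14.7) = 0.1216; exp(−0.1216) = 0.8855.
C = 0.1634 × 0.8855 = 0.145 kg/m³.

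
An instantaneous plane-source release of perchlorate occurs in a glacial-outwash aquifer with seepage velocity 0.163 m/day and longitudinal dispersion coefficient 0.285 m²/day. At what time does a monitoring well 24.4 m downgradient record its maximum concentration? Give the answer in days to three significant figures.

For the 1D instantaneous-source solution, setting ∂C/∂t = 0 at fixed x gives v²t² + 2Dt − x² = 0, so t = (√(D² + v²x²) − D)/v².
√(D² + v²x²) = √(0.285² + 0.163² × 24.4²) = 3.987; v² = 0.026569.
t = (3.987 − 0.285)/0.026569 = 139 days (vs. the pure-advection estimate x/v = 150 d).

139 days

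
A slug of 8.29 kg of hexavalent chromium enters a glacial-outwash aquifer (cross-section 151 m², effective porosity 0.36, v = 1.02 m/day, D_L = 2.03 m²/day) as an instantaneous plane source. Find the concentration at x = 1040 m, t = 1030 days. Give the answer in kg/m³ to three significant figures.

0.000928 kg/m³

For an instantaneous plane source, C(x,t) = M/(n_e·A·√(4πDt)) · exp(−(x−vt)²/(4Dt)), with n_e·A the pore (flow) area.
Plume center vt = 1.02 × 1030 = 1050.6 m, so the well at 1040 m is 10.6 m upgradient of the peak.
√(4πDt) = 162.1 m, giving peak height M/(n_e·A·√(4πDt)) = 8.29/(0.36 × 151 × 162.1) = 0.0009408 kg/m³.
(x−vt)²/(4Dt) = (-10.6)²/(4 × 2.03 × 1030) = 0.01343; exp(−0.01343) = 0.9867.
C = 0.0009408 × 0.9867 = 0.000928 kg/m³.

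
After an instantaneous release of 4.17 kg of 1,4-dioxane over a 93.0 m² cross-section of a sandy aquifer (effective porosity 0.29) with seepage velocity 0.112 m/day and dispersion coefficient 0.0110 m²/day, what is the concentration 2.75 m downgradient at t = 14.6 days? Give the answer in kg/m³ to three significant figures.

For an instantaneous plane source, C(x,t) = M/(n_e·A·√(4πDt)) · exp(−(x−vt)²/(4Dt)), with n_e·A the pore (flow) area.
Plume center vt = 0.112 × 14.6 = 1.6352 m, so the well at 2.75 m is 1.1148 m downgradient of the peak.
√(4πDt) = 1.421 m, giving peak height M/(n_e·A·√(4πDt)) = 4.17/(0.29 × 93.0 × 1.421) = 0.1088 kg/m³.
(x−vt)²/(4Dt) = (1.1148)²/(4 × 0.0110 × 14.6) = 1.935; exp(−1.935) = 0.1444.
C = 0.1088 × 0.1444 = 0.0157 kg/m³.

0.0157 kg/m³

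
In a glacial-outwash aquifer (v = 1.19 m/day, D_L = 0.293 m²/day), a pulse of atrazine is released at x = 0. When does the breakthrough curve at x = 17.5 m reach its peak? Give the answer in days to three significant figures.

14.5 days

For the 1D instantaneous-source solution, setting ∂C/∂t = 0 at fixed x gives v²t² + 2Dt − x² = 0, so t = (√(D² + v²x²) − D)/v².
√(D² + v²x²) = √(0.293² + 1.19² × 17.5²) = 20.83; v² = 1.4161.
t = (20.83 − 0.293)/1.4161 = 14.5 days (vs. the pure-advection estimate x/v = 14.7 d).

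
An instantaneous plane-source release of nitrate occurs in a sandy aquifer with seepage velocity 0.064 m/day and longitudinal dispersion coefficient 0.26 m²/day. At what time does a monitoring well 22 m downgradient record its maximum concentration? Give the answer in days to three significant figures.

For the 1D instantaneous-source solution, setting ∂C/∂t = 0 at fixed x gives v²t² + 2Dt − x² = 0, so t = (√(D² + v²x²) − D)/v².
√(D² + v²x²) = √(0.26² + 0.064² × 22²) = 1.432; v² = 0.004096.
t = (1.432 − 0.26)/0.004096 = 286 days (vs. the pure-advection estimate x/v = 344 d).

286 days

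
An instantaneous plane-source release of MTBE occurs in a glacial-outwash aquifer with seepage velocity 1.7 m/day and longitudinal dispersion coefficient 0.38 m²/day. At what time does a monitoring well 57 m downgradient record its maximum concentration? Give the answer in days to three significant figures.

For the 1D instantaneous-source solution, setting ∂C/∂t = 0 at fixed x gives v²t² + 2Dt − x² = 0, so t = (√(D² + v²x²) − D)/v².
√(D² + v²x²) = √(0.38² + 1.7² × 57²) = 96.90; v² = 2.89.
t = (96.90 − 0.38)/2.89 = 33.4 days (vs. the pure-advection estimate x/v = 33.5 d).

33.4 days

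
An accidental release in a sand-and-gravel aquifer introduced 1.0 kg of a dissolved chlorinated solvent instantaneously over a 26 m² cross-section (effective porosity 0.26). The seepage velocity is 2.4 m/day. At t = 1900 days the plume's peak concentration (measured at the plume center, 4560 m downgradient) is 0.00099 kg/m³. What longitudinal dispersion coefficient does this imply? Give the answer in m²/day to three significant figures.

At the plume center C_max = M/(n_e·A·√(4πDt)), so D = M²/(4πt·(n_e·A·C_max)²).
n_e·A·C_max = 0.26 × 26 × 0.00099 = 0.006692 kg/m.
D = 1.0²/(4π × 1900 × 0.006692²) = 0.935 m²/day.

0.935 m²/day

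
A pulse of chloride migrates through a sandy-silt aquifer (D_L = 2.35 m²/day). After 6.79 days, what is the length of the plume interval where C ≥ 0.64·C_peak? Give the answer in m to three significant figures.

10.7 m

The plume is Gaussian with σ = √(2Dt) = √(2 × 2.35 × 6.79) = 5.649 m.
C/C_peak = exp(−Δx²/(2σ²)) = 0.64 ⇒ Δx = σ·√(−2 ln 0.64) = 5.649 × 0.9448 = 5.337 m.
Width = 2Δx = 10.7 m.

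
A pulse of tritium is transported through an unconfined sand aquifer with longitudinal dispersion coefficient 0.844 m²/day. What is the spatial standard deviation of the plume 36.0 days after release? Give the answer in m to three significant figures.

Dispersive spreading gives a Gaussian with σ² = 2Dt; advection only shifts the center.
σ = √(2 × 0.844 × 36.0) = 7.80 m.

7.80 m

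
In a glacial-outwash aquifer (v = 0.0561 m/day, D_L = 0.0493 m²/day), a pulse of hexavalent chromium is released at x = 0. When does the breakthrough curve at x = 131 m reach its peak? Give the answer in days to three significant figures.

2320 days

For the 1D instantaneous-source solution, setting ∂C/∂t = 0 at fixed x gives v²t² + 2Dt − x² = 0, so t = (√(D² + v²x²) − D)/v².
√(D² + v²x²) = √(0.0493² + 0.0561² × 131²) = 7.349; v² = 0.00314721.
t = (7.349 − 0.0493)/0.00314721 = 2320 days (vs. the pure-advection estimate x/v = 2340 d).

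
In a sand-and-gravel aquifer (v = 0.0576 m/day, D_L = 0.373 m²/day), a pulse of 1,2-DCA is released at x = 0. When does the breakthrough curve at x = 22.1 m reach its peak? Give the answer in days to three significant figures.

287 days

For the 1D instantaneous-source solution, setting ∂C/∂t = 0 at fixed x gives v²t² + 2Dt − x² = 0, so t = (√(D² + v²x²) − D)/v².
√(D² + v²x²) = √(0.373² + 0.0576² × 22.1²) = 1.326; v² = 0.00331776.
t = (1.326 − 0.373)/0.00331776 = 287 days (vs. the pure-advection estimate x/v = 384 d).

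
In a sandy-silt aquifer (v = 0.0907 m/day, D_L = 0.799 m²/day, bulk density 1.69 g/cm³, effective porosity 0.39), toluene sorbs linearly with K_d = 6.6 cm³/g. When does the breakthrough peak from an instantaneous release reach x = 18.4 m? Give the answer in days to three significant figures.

3780 days

Retardation factor R = 1 + ρ_b·K_d/n = 1 + 1.69 × 6.6/0.39 = 29.60.
Sorption retards both mechanisms: v_R = v/R = 0.003064 m/day, D_R = D/R = 0.02699 m²/day.
Peak time from v_R²t² + 2D_R t − x² = 0: t = (√(D_R² + v_R²x²) − D_R)/v_R².
√(D_R² + v_R²x²) = √(0.02699² + 0.003064² × 18.4²) = 0.06251; v_R² = 9.388e-06.
t = (0.06251 − 0.02699)/9.388e-06 = 3780 days.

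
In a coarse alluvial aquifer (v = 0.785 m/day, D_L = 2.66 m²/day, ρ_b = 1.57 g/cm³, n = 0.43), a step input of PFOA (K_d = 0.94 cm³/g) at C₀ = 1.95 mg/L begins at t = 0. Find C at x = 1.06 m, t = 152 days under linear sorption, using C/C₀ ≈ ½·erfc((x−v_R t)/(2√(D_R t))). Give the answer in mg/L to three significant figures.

1.90 mg/L

Retardation factor R = 1 + ρ_b·K_d/n = 1 + 1.57 × 0.94/0.43 = 4.432.
Sorption retards both mechanisms: v_R = v/R = 0.1771 m/day, D_R = D/R = 0.6002 m²/day.
v_R·t = 0.1771 × 152 = 26.9192 m; 2√(D_R t) = 19.10 m; argument = (1.06 − 26.9192)/19.10 = -1.354.
C = C₀ × ½·erfc(-1.354) = 1.95 × 0.9722 = 1.90 mg/L.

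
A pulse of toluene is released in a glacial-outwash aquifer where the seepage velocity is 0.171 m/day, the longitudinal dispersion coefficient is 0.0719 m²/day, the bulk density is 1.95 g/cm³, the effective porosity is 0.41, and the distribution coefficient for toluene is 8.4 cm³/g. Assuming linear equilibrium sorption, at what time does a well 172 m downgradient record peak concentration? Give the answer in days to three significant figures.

Retardation factor R = 1 + ρ_b·K_d/n = 1 + 1.95 × 8.4/0.41 = 40.95.
Sorption retards both mechanisms: v_R = v/R = 0.004176 m/day, D_R = D/R = 0.001756 m²/day.
Peak time from v_R²t² + 2D_R t − x² = 0: t = (√(D_R² + v_R²x²) − D_R)/v_R².
√(D_R² + v_R²x²) = √(0.001756² + 0.004176² × 172²) = 0.7183; v_R² = 1.744e-05.
t = (0.7183 − 0.001756)/1.744e-05 = 41100 days.

41100 days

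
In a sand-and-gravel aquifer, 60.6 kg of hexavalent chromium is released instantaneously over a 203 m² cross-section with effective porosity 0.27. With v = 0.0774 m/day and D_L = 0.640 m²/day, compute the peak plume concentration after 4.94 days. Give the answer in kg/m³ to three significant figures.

0.175 kg/m³

The peak of an instantaneous 1D plume sits at x = vt; there the Gaussian factor is 1 and C_max = M/(n_e·A·√(4πDt)), where n_e·A is the pore area the mass is dissolved in.
√(4πDt) = √(4π × 0.640 × 4.94) = 6.303 m, so C_max = 60.6/(0.27 × 203 × 6.303) = 0.175 kg/m³.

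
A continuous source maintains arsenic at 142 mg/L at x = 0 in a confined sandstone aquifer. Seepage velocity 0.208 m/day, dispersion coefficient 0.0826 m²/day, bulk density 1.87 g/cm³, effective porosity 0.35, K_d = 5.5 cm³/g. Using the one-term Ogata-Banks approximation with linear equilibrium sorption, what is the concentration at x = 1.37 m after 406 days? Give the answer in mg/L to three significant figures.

118 mg/L

Retardation factor R = 1 + ρ_b·K_d/n = 1 + 1.87 × 5.5/0.35 = 30.39.
Sorption retards both mechanisms: v_R = v/R = 0.006844 m/day, D_R = D/R = 0.002718 m²/day.
v_R·t = 0.006844 × 406 = 2.778664 m; 2√(D_R t) = 2.101 m; argument = (1.37 − 2.778664)/2.101 = -0.6705.
C = C₀ × ½·erfc(-0.6705) = 142 × 0.8285 = 118 mg/L.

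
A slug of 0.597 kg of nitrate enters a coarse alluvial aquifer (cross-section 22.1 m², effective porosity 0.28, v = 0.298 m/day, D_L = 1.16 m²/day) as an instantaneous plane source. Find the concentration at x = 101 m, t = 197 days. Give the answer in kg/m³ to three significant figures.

0.000254 kg/m³

For an instantaneous plane source, C(x,t) = M/(n_e·A·√(4πDt)) · exp(−(x−vt)²/(4Dt)), with n_e·A the pore (flow) area.
Plume center vt = 0.298 × 197 = 58.706 m, so the well at 101 m is 42.294 m downgradient of the peak.
√(4πDt) = 53.59 m, giving peak height M/(n_e·A·√(4πDt)) = 0.597/(0.28 × 22.1 × 53.59) = 0.001800 kg/m³.
(x−vt)²/(4Dt) = (42.294)²/(4 × 1.16 × 197) = 1.957; exp(−1.957) = 0.1413.
C = 0.001800 × 0.1413 = 0.000254 kg/m³.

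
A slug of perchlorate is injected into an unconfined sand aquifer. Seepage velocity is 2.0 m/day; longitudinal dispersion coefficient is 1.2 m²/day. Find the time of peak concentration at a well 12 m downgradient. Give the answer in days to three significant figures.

5.71 days

For the 1D instantaneous-source solution, setting ∂C/∂t = 0 at fixed x gives v²t² + 2Dt − x² = 0, so t = (√(D² + v²x²) − D)/v².
√(D² + v²x²) = √(1.2² + 2.0² × 12²) = 24.03; v² = 4.
t = (24.03 − 1.2)/4 = 5.71 days (vs. the pure-advection estimate x/v = 6.00 d).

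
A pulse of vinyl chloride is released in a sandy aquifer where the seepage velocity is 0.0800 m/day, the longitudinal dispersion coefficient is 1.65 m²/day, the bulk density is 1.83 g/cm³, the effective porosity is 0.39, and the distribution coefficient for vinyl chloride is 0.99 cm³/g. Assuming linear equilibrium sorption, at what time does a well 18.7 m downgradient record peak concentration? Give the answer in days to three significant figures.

Retardation factor R = 1 + ρ_b·K_d/n = 1 + 1.83 × 0.99/0.39 = 5.645.
Sorption retards both mechanisms: v_R = v/R = 0.01417 m/day, D_R = D/R = 0.2923 m²/day.
Peak time from v_R²t² + 2D_R t − x² = 0: t = (√(D_R² + v_R²x²) − D_R)/v_R².
√(D_R² + v_R²x²) = √(0.2923² + 0.01417² × 18.7²) = 0.3945; v_R² = 0.0002008.
t = (0.3945 − 0.2923)/0.0002008 = 509 days.

509 days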